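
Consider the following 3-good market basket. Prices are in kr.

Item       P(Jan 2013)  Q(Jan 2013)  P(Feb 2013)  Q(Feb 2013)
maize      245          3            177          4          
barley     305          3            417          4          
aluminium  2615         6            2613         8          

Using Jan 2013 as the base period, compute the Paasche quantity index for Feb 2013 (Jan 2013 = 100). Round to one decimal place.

Paasche quantity index uses current-period prices as weights.
ΣP(Feb 2013)·Q(Feb 2013) = 177×4 + 417×4 + 2613×8 = 708 + 1668 + 20904 = 23280
ΣP(Feb 2013)·Q(Jan 2013) = 177×3 + 417×3 + 2613×6 = 531 + 1251 + 15678 = 17460
Index = 23280 / 17460 × 100 = 133.3333

133.3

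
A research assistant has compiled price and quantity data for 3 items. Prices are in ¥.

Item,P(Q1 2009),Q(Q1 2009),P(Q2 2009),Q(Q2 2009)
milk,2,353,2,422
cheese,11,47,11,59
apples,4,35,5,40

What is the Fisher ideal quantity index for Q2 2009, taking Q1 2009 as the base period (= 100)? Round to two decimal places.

121.19

Laspeyres component (base-period weights):
ΣP(Q1 2009)Q(Q2 2009) = 2×422 + 11×59 + 4×40 = 844 + 649 + 160 = 1653
ΣP(Q1 2009)Q(Q1 2009) = 2×353 + 11×47 + 4×35 = 706 + 517 + 140 = 1363
L = 1653 / 1363 × 100 = 121.2766
Paasche component (current-period weights):
ΣP(Q2 2009)Q(Q2 2009) = 2×422 + 11×59 + 5×40 = 844 + 649 + 200 = 1693
ΣP(Q2 2009)Q(Q1 2009) = 2×353 + 11×47 + 5×35 = 706 + 517 + 175 = 1398
P = 1693 / 1398 × 100 = 121.1016
Fisher = √(L × P) = √(121.2766 × 121.1016) = 121.1891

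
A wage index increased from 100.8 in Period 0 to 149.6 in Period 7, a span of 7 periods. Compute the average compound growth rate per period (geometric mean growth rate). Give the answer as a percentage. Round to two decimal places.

Growth factor = (149.6/100.8)^(1/7) = (1.484127)^(1/7) = 1.058025
Growth rate = 1.058025 − 1 = 0.058025 = 5.8025%

5.80%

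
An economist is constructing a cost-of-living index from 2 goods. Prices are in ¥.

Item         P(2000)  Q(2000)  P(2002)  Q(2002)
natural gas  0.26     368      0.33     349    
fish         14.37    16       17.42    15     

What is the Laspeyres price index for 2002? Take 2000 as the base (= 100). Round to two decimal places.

Laspeyres price index uses base-period quantities as weights.
ΣP(2002)·Q(2000) = 0.33×368 + 17.42×16 = 121.44 + 278.72 = 400.16
ΣP(2000)·Q(2000) = 0.26×368 + 14.37×16 = 95.68 + 229.92 = 325.6
Index = 400.16 / 325.6 × 100 = 122.8993

122.90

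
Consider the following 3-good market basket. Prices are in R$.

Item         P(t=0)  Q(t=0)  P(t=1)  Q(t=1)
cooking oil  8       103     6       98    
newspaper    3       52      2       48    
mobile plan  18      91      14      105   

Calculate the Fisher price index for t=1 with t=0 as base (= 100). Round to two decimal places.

Laspeyres component (base-period weights):
ΣP(t=1)Q(t=0) = 6×103 + 2×52 + 14×91 = 618 + 104 + 1274 = 1996
ΣP(t=0)Q(t=0) = 8×103 + 3×52 + 18×91 = 824 + 156 + 1638 = 2618
L = 1996 / 2618 × 100 = 76.2414
Paasche component (current-period weights):
ΣP(t=1)Q(t=1) = 6×98 + 2×48 + 14×105 = 588 + 96 + 1470 = 2154
ΣP(t=0)Q(t=1) = 8×98 + 3×48 + 18×105 = 784 + 144 + 1890 = 2818
P = 2154 / 2818 × 100 = 76.4372
Fisher = √(L × P) = √(76.2414 × 76.4372) = 76.3392

76.34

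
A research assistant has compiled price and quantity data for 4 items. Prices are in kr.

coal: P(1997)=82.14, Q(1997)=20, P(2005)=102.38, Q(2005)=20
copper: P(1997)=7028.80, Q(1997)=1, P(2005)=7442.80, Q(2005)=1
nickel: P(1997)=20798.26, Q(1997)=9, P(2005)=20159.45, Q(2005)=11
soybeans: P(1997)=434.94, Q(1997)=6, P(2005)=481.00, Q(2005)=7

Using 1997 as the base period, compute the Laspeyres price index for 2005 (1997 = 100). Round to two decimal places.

Laspeyres price index uses base-period quantities as weights.
ΣP(2005)·Q(1997) = 102.38×20 + 7442.80×1 + 20159.45×9 + 481.00×6 = 2047.6 + 7442.8 + 181435.05 + 2886 = 193811.45
ΣP(1997)·Q(1997) = 82.14×20 + 7028.80×1 + 20798.26×9 + 434.94×6 = 1642.8 + 7028.8 + 187184.34 + 2609.64 = 198465.58
Index = 193811.45 / 198465.58 × 100 = 97.6549

97.65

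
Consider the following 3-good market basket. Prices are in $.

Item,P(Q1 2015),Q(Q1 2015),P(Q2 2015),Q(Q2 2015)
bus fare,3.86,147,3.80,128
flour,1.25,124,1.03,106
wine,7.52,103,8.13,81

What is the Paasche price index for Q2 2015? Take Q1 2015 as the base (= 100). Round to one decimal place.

101.5

Paasche price index uses current-period quantities as weights.
ΣP(Q2 2015)·Q(Q2 2015) = 3.80×128 + 1.03×106 + 8.13×81 = 486.4 + 109.18 + 658.53 = 1254.11
ΣP(Q1 2015)·Q(Q2 2015) = 3.86×128 + 1.25×106 + 7.52×81 = 494.08 + 132.5 + 609.12 = 1235.7
Index = 1254.11 / 1235.7 × 100 = 101.4898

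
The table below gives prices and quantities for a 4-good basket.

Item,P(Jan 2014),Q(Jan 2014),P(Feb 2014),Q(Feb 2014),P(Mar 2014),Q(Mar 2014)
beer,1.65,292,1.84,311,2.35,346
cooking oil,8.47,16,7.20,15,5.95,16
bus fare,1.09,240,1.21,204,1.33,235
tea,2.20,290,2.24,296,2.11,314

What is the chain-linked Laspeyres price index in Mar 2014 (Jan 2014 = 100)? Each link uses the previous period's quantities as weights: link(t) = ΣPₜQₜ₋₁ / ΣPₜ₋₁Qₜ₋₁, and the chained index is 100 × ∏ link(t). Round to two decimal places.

113.29

Link Jan 2014→Feb 2014:
ΣP(Feb 2014)Q(Jan 2014) = 1.84×292 + 7.20×16 + 1.21×240 + 2.24×290 = 537.28 + 115.2 + 290.4 + 649.6 = 1592.48
ΣP(Jan 2014)Q(Jan 2014) = 1.65×292 + 8.47×16 + 1.09×240 + 2.20×290 = 481.8 + 135.52 + 261.6 + 638 = 1516.92
link = 1592.48/1516.92 = 1.049811
Link Feb 2014→Mar 2014:
ΣP(Mar 2014)Q(Feb 2014) = 2.35×311 + 5.95×15 + 1.33×204 + 2.11×296 = 730.85 + 89.25 + 271.32 + 624.56 = 1715.98
ΣP(Feb 2014)Q(Feb 2014) = 1.84×311 + 7.20×15 + 1.21×204 + 2.24×296 = 572.24 + 108 + 246.84 + 663.04 = 1590.12
link = 1715.98/1590.12 = 1.079151
Chained index = 100 × 1.049811 × 1.079151 = 113.2905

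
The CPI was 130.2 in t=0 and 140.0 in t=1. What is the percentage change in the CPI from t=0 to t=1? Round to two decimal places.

7.53%

Change = (140.0 − 130.2) / 130.2 × 100
       = 9.8 / 130.2 × 100 = 7.5269%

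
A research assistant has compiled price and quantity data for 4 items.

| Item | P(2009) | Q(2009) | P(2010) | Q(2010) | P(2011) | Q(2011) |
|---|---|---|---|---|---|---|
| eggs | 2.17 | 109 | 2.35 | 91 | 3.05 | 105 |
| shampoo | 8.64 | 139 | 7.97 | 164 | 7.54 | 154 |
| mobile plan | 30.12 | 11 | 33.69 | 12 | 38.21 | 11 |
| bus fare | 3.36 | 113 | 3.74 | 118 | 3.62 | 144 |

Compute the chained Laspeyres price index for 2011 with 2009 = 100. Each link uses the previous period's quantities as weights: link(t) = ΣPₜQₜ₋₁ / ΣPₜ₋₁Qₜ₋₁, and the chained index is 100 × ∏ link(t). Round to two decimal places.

101.82

Link 2009→2010:
ΣP(2010)Q(2009) = 2.35×109 + 7.97×139 + 33.69×11 + 3.74×113 = 256.15 + 1107.83 + 370.59 + 422.62 = 2157.19
ΣP(2009)Q(2009) = 2.17×109 + 8.64×139 + 30.12×11 + 3.36×113 = 236.53 + 1200.96 + 331.32 + 379.68 = 2148.49
link = 2157.19/2148.49 = 1.004049
Link 2010→2011:
ΣP(2011)Q(2010) = 3.05×91 + 7.54×164 + 38.21×12 + 3.62×118 = 277.55 + 1236.56 + 458.52 + 427.16 = 2399.79
ΣP(2010)Q(2010) = 2.35×91 + 7.97×164 + 33.69×12 + 3.74×118 = 213.85 + 1307.08 + 404.28 + 441.32 = 2366.53
link = 2399.79/2366.53 = 1.014054
Chained index = 100 × 1.004049 × 1.014054 = 101.8161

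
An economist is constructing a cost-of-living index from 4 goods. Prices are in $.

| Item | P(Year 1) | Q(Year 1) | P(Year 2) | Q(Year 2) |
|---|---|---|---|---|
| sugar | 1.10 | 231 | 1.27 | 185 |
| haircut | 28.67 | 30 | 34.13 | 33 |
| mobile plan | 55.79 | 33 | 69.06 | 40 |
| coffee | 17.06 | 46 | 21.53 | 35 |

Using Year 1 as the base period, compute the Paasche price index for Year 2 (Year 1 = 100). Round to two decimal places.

122.59

Paasche price index uses current-period quantities as weights.
ΣP(Year 2)·Q(Year 2) = 1.27×185 + 34.13×33 + 69.06×40 + 21.53×35 = 234.95 + 1126.29 + 2762.4 + 753.55 = 4877.19
ΣP(Year 1)·Q(Year 2) = 1.10×185 + 28.67×33 + 55.79×40 + 17.06×35 = 203.5 + 946.11 + 2231.6 + 597.1 = 3978.31
Index = 4877.19 / 3978.31 × 100 = 122.5945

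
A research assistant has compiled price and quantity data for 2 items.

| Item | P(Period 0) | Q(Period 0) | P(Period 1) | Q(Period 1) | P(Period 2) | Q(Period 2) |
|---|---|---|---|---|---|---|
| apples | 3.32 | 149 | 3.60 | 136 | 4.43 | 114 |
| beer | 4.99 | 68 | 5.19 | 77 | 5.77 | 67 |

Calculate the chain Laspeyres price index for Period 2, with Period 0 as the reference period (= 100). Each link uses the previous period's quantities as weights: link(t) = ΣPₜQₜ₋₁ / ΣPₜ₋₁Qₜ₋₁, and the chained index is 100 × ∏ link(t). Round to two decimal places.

125.52

Link Period 0→Period 1:
ΣP(Period 1)Q(Period 0) = 3.60×149 + 5.19×68 = 536.4 + 352.92 = 889.32
ΣP(Period 0)Q(Period 0) = 3.32×149 + 4.99×68 = 494.68 + 339.32 = 834
link = 889.32/834 = 1.066331
Link Period 1→Period 2:
ΣP(Period 2)Q(Period 1) = 4.43×136 + 5.77×77 = 602.48 + 444.29 = 1046.77
ΣP(Period 1)Q(Period 1) = 3.60×136 + 5.19×77 = 489.6 + 399.63 = 889.23
link = 1046.77/889.23 = 1.177165
Chained index = 100 × 1.066331 × 1.177165 = 125.5247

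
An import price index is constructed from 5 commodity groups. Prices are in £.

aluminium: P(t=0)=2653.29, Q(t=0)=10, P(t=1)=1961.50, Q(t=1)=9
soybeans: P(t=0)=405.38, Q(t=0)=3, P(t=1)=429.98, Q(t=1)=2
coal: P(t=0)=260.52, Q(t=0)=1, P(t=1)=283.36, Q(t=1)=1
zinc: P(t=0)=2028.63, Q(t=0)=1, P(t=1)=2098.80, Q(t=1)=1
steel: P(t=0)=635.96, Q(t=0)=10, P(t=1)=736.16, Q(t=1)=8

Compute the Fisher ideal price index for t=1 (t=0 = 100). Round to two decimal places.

83.87

Laspeyres component (base-period weights):
ΣP(t=1)Q(t=0) = 1961.50×10 + 429.98×3 + 283.36×1 + 2098.80×1 + 736.16×10 = 19615 + 1289.94 + 283.36 + 2098.8 + 7361.6 = 30648.7
ΣP(t=0)Q(t=0) = 2653.29×10 + 405.38×3 + 260.52×1 + 2028.63×1 + 635.96×10 = 26532.9 + 1216.14 + 260.52 + 2028.63 + 6359.6 = 36397.79
L = 30648.7 / 36397.79 × 100 = 84.2048
Paasche component (current-period weights):
ΣP(t=1)Q(t=1) = 1961.50×9 + 429.98×2 + 283.36×1 + 2098.80×1 + 736.16×8 = 17653.5 + 859.96 + 283.36 + 2098.8 + 5889.28 = 26784.9
ΣP(t=0)Q(t=1) = 2653.29×9 + 405.38×2 + 260.52×1 + 2028.63×1 + 635.96×8 = 23879.61 + 810.76 + 260.52 + 2028.63 + 5087.68 = 32067.2
P = 26784.9 / 32067.2 × 100 = 83.5274
Fisher = √(L × P) = √(84.2048 × 83.5274) = 83.8654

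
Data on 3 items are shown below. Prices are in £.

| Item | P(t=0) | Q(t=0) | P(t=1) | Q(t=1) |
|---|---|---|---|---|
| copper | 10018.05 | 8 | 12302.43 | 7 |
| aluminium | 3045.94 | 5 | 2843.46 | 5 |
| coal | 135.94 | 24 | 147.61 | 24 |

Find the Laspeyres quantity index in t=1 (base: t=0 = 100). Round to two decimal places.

Laspeyres quantity index uses base-period prices as weights.
ΣP(t=0)·Q(t=1) = 10018.05×7 + 3045.94×5 + 135.94×24 = 70126.35 + 15229.7 + 3262.56 = 88618.61
ΣP(t=0)·Q(t=0) = 10018.05×8 + 3045.94×5 + 135.94×24 = 80144.4 + 15229.7 + 3262.56 = 98636.66
Index = 88618.61 / 98636.66 × 100 = 89.8435

89.84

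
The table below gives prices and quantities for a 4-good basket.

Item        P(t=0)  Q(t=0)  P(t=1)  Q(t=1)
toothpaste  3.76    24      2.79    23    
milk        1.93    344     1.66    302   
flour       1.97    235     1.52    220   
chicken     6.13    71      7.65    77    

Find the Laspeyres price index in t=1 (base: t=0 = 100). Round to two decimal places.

93.10

Laspeyres price index uses base-period quantities as weights.
ΣP(t=1)·Q(t=0) = 2.79×24 + 1.66×344 + 1.52×235 + 7.65×71 = 66.96 + 571.04 + 357.2 + 543.15 = 1538.35
ΣP(t=0)·Q(t=0) = 3.76×24 + 1.93×344 + 1.97×235 + 6.13×71 = 90.24 + 663.92 + 462.95 + 435.23 = 1652.34
Index = 1538.35 / 1652.34 × 100 = 93.1013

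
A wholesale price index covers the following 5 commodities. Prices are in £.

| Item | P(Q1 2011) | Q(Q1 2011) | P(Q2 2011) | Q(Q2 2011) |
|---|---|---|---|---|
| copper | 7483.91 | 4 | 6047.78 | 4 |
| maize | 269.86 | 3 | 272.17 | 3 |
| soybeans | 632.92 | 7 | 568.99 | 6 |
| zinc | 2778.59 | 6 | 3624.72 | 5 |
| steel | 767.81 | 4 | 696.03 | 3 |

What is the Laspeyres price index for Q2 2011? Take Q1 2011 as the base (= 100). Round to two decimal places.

97.46

Laspeyres price index uses base-period quantities as weights.
ΣP(Q2 2011)·Q(Q1 2011) = 6047.78×4 + 272.17×3 + 568.99×7 + 3624.72×6 + 696.03×4 = 24191.12 + 816.51 + 3982.93 + 21748.32 + 2784.12 = 53523
ΣP(Q1 2011)·Q(Q1 2011) = 7483.91×4 + 269.86×3 + 632.92×7 + 2778.59×6 + 767.81×4 = 29935.64 + 809.58 + 4430.44 + 16671.54 + 3071.24 = 54918.44
Index = 53523 / 54918.44 × 100 = 97.4591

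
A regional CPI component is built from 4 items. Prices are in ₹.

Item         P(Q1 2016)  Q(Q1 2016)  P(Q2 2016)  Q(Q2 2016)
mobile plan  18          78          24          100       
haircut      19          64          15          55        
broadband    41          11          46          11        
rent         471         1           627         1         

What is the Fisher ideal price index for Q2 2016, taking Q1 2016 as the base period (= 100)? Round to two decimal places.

Laspeyres component (base-period weights):
ΣP(Q2 2016)Q(Q1 2016) = 24×78 + 15×64 + 46×11 + 627×1 = 1872 + 960 + 506 + 627 = 3965
ΣP(Q1 2016)Q(Q1 2016) = 18×78 + 19×64 + 41×11 + 471×1 = 1404 + 1216 + 451 + 471 = 3542
L = 3965 / 3542 × 100 = 111.9424
Paasche component (current-period weights):
ΣP(Q2 2016)Q(Q2 2016) = 24×100 + 15×55 + 46×11 + 627×1 = 2400 + 825 + 506 + 627 = 4358
ΣP(Q1 2016)Q(Q2 2016) = 18×100 + 19×55 + 41×11 + 471×1 = 1800 + 1045 + 451 + 471 = 3767
P = 4358 / 3767 × 100 = 115.6889
Fisher = √(L × P) = √(111.9424 × 115.6889) = 113.8002

113.80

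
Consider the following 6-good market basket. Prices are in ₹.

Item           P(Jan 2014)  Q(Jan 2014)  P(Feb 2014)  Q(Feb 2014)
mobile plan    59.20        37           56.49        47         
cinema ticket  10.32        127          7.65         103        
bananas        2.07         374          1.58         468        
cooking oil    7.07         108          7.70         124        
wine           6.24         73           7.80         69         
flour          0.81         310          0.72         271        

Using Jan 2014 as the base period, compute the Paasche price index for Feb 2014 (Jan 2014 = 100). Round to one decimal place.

Paasche price index uses current-period quantities as weights.
ΣP(Feb 2014)·Q(Feb 2014) = 56.49×47 + 7.65×103 + 1.58×468 + 7.70×124 + 7.80×69 + 0.72×271 = 2655.03 + 787.95 + 739.44 + 954.8 + 538.2 + 195.12 = 5870.54
ΣP(Jan 2014)·Q(Feb 2014) = 59.20×47 + 10.32×103 + 2.07×468 + 7.07×124 + 6.24×69 + 0.81×271 = 2782.4 + 1062.96 + 968.76 + 876.68 + 430.56 + 219.51 = 6340.87
Index = 5870.54 / 6340.87 × 100 = 92.5826

92.6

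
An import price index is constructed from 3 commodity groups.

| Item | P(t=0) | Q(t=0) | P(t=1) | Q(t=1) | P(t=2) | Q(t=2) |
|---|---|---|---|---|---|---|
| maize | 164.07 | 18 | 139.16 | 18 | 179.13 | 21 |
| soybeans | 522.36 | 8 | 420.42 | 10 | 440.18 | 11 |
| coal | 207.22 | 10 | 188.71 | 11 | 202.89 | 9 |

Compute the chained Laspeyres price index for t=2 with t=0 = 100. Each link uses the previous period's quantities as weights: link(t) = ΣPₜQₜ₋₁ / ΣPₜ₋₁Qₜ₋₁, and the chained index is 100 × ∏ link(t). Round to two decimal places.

Link t=0→t=1:
ΣP(t=1)Q(t=0) = 139.16×18 + 420.42×8 + 188.71×10 = 2504.88 + 3363.36 + 1887.1 = 7755.34
ΣP(t=0)Q(t=0) = 164.07×18 + 522.36×8 + 207.22×10 = 2953.26 + 4178.88 + 2072.2 = 9204.34
link = 7755.34/9204.34 = 0.842574
Link t=1→t=2:
ΣP(t=2)Q(t=1) = 179.13×18 + 440.18×10 + 202.89×11 = 3224.34 + 4401.8 + 2231.79 = 9857.93
ΣP(t=1)Q(t=1) = 139.16×18 + 420.42×10 + 188.71×11 = 2504.88 + 4204.2 + 2075.81 = 8784.89
link = 9857.93/8784.89 = 1.122146
Chained index = 100 × 0.842574 × 1.122146 = 94.5491

94.55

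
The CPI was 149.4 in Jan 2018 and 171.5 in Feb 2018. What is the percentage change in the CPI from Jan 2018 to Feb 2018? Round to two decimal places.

14.79%

Change = (171.5 − 149.4) / 149.4 × 100
       = 22.1 / 149.4 × 100 = 14.7925%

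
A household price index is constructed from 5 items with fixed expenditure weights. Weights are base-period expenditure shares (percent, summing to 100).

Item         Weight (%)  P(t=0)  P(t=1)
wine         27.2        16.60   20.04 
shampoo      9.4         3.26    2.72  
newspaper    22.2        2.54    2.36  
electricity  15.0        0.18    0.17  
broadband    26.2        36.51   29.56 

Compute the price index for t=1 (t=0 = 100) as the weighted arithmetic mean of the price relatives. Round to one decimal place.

96.7

wine: 27.2 × (20.04/16.60) = 27.2 × 1.207229 = 32.8366
shampoo: 9.4 × (2.72/3.26) = 9.4 × 0.834356 = 7.8429
newspaper: 22.2 × (2.36/2.54) = 22.2 × 0.929134 = 20.6268
electricity: 15.0 × (0.17/0.18) = 15.0 × 0.944444 = 14.1667
broadband: 26.2 × (29.56/36.51) = 26.2 × 0.809641 = 21.2126
Index = Σ wᵢ·(p₁ᵢ/p₀ᵢ) = 32.8366 + 7.8429 + 20.6268 + 14.1667 + 21.2126 = 96.6856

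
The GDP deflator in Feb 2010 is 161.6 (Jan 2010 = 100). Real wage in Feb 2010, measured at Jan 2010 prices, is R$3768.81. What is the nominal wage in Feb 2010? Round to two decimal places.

6090.40

Nominal = Real × (Index/100) = 3768.81 × (161.6/100)
        = 3768.81 × 1.616 = 6090.3970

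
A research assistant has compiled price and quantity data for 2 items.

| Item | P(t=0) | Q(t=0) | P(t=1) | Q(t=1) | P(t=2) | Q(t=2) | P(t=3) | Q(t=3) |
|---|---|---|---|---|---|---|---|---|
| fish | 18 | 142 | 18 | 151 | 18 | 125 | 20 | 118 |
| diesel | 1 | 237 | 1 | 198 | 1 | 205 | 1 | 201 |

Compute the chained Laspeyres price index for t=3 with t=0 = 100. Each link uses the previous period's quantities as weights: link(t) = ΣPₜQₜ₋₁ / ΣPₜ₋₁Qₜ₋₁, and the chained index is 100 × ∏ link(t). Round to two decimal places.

Link t=0→t=1:
ΣP(t=1)Q(t=0) = 18×142 + 1×237 = 2556 + 237 = 2793
ΣP(t=0)Q(t=0) = 18×142 + 1×237 = 2556 + 237 = 2793
link = 2793/2793 = 1.000000
Link t=1→t=2:
ΣP(t=2)Q(t=1) = 18×151 + 1×198 = 2718 + 198 = 2916
ΣP(t=1)Q(t=1) = 18×151 + 1×198 = 2718 + 198 = 2916
link = 2916/2916 = 1.000000
Link t=2→t=3:
ΣP(t=3)Q(t=2) = 20×125 + 1×205 = 2500 + 205 = 2705
ΣP(t=2)Q(t=2) = 18×125 + 1×205 = 2250 + 205 = 2455
link = 2705/2455 = 1.101833
Chained index = 100 × 1.000000 × 1.000000 × 1.101833 = 110.1833

110.18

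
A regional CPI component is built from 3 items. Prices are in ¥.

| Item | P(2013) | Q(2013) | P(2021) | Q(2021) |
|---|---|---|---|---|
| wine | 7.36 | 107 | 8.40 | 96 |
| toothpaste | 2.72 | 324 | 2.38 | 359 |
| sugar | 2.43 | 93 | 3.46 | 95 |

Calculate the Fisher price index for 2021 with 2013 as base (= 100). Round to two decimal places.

Laspeyres component (base-period weights):
ΣP(2021)Q(2013) = 8.40×107 + 2.38×324 + 3.46×93 = 898.8 + 771.12 + 321.78 = 1991.7
ΣP(2013)Q(2013) = 7.36×107 + 2.72×324 + 2.43×93 = 787.52 + 881.28 + 225.99 = 1894.79
L = 1991.7 / 1894.79 × 100 = 105.1146
Paasche component (current-period weights):
ΣP(2021)Q(2021) = 8.40×96 + 2.38×359 + 3.46×95 = 806.4 + 854.42 + 328.7 = 1989.52
ΣP(2013)Q(2021) = 7.36×96 + 2.72×359 + 2.43×95 = 706.56 + 976.48 + 230.85 = 1913.89
P = 1989.52 / 1913.89 × 100 = 103.9516
Fisher = √(L × P) = √(105.1146 × 103.9516) = 104.5315

104.53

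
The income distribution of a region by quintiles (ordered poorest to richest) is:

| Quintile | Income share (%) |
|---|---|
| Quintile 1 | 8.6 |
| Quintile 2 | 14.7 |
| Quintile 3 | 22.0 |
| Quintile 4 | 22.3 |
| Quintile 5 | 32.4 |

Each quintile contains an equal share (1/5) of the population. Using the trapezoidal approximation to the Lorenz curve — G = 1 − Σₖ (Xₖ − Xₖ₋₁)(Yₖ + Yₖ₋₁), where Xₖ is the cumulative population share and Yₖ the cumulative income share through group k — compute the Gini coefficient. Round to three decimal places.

Cumulative income shares Yₖ: 0.0860, 0.2330, 0.4530, 0.6760, 1.0000
Σ (Xₖ−Xₖ₋₁)(Yₖ+Yₖ₋₁) = (1/5)(0.0860+0.0000) + (1/5)(0.2330+0.0860) + (1/5)(0.4530+0.2330) + (1/5)(0.6760+0.4530) + (1/5)(1.0000+0.6760)
  = 0.0172 + 0.0638 + 0.1372 + 0.2258 + 0.3352 = 0.7792
G = 1 − 0.7792 = 0.2208

0.221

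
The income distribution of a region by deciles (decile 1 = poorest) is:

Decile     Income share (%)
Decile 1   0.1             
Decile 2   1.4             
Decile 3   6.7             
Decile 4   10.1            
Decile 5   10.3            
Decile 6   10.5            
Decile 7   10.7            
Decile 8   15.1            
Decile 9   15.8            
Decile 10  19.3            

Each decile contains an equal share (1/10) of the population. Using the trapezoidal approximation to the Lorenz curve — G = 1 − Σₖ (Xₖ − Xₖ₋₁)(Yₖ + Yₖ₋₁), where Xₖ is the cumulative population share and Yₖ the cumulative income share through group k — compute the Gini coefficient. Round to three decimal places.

0.318

Cumulative income shares Yₖ: 0.0010, 0.0150, 0.0820, 0.1830, 0.2860, 0.3910, 0.4980, 0.6490, 0.8070, 1.0000
Σ (Xₖ−Xₖ₋₁)(Yₖ+Yₖ₋₁) = (1/10)(0.0010+0.0000) + (1/10)(0.0150+0.0010) + (1/10)(0.0820+0.0150) + (1/10)(0.1830+0.0820) + (1/10)(0.2860+0.1830) + (1/10)(0.3910+0.2860) + (1/10)(0.4980+0.3910) + (1/10)(0.6490+0.4980) + (1/10)(0.8070+0.6490) + (1/10)(1.0000+0.8070)
  = 0.0001 + 0.0016 + 0.0097 + 0.0265 + 0.0469 + 0.0677 + 0.0889 + 0.1147 + 0.1456 + 0.1807 = 0.6824
G = 1 − 0.6824 = 0.3176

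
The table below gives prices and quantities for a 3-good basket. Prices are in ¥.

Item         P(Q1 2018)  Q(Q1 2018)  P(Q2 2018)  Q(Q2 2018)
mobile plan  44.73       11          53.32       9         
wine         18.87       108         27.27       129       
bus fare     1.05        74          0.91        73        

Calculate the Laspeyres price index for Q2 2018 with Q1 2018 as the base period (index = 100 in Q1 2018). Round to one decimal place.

138.0

Laspeyres price index uses base-period quantities as weights.
ΣP(Q2 2018)·Q(Q1 2018) = 53.32×11 + 27.27×108 + 0.91×74 = 586.52 + 2945.16 + 67.34 = 3599.02
ΣP(Q1 2018)·Q(Q1 2018) = 44.73×11 + 18.87×108 + 1.05×74 = 492.03 + 2037.96 + 77.7 = 2607.69
Index = 3599.02 / 2607.69 × 100 = 138.0156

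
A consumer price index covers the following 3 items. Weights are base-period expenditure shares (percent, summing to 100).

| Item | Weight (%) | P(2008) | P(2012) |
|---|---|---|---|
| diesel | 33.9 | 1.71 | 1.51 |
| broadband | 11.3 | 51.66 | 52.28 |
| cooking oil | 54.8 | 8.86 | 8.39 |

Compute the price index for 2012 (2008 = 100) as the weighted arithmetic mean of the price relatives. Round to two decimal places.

diesel: 33.9 × (1.51/1.71) = 33.9 × 0.883041 = 29.9351
broadband: 11.3 × (52.28/51.66) = 11.3 × 1.012002 = 11.4356
cooking oil: 54.8 × (8.39/8.86) = 54.8 × 0.946953 = 51.8930
Index = Σ wᵢ·(p₁ᵢ/p₀ᵢ) = 29.9351 + 11.4356 + 51.8930 = 93.2637

93.26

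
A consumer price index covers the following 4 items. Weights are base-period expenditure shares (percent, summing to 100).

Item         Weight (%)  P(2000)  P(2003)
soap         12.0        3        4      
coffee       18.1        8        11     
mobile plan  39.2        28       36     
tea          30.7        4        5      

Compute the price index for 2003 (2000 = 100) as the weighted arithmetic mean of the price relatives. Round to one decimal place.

129.7

soap: 12.0 × (4/3) = 12.0 × 1.333333 = 16.0000
coffee: 18.1 × (11/8) = 18.1 × 1.375000 = 24.8875
mobile plan: 39.2 × (36/28) = 39.2 × 1.285714 = 50.4000
tea: 30.7 × (5/4) = 30.7 × 1.250000 = 38.3750
Index = Σ wᵢ·(p₁ᵢ/p₀ᵢ) = 16.0000 + 24.8875 + 50.4000 + 38.3750 = 129.6625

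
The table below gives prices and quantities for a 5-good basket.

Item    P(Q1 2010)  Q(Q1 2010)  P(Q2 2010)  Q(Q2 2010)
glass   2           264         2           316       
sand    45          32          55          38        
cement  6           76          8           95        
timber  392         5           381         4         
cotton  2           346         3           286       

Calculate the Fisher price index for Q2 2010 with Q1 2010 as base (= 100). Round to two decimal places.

Laspeyres component (base-period weights):
ΣP(Q2 2010)Q(Q1 2010) = 2×264 + 55×32 + 8×76 + 381×5 + 3×346 = 528 + 1760 + 608 + 1905 + 1038 = 5839
ΣP(Q1 2010)Q(Q1 2010) = 2×264 + 45×32 + 6×76 + 392×5 + 2×346 = 528 + 1440 + 456 + 1960 + 692 = 5076
L = 5839 / 5076 × 100 = 115.0315
Paasche component (current-period weights):
ΣP(Q2 2010)Q(Q2 2010) = 2×316 + 55×38 + 8×95 + 381×4 + 3×286 = 632 + 2090 + 760 + 1524 + 858 = 5864
ΣP(Q1 2010)Q(Q2 2010) = 2×316 + 45×38 + 6×95 + 392×4 + 2×286 = 632 + 1710 + 570 + 1568 + 572 = 5052
P = 5864 / 5052 × 100 = 116.0728
Fisher = √(L × P) = √(115.0315 × 116.0728) = 115.5510

115.55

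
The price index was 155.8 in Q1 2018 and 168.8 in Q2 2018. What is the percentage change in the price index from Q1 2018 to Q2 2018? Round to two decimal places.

8.34%

Change = (168.8 − 155.8) / 155.8 × 100
       = 13.0 / 155.8 × 100 = 8.3440%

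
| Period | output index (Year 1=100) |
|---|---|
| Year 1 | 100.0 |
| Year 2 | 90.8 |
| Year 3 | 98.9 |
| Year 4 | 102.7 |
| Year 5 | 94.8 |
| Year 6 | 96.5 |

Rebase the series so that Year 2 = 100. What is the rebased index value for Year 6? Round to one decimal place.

Rebased(Year 6) = 96.5 / 90.8 × 100 = 106.2775

106.3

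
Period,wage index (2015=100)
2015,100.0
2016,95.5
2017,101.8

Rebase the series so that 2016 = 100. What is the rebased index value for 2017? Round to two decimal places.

106.60

Rebased(2017) = 101.8 / 95.5 × 100 = 106.5969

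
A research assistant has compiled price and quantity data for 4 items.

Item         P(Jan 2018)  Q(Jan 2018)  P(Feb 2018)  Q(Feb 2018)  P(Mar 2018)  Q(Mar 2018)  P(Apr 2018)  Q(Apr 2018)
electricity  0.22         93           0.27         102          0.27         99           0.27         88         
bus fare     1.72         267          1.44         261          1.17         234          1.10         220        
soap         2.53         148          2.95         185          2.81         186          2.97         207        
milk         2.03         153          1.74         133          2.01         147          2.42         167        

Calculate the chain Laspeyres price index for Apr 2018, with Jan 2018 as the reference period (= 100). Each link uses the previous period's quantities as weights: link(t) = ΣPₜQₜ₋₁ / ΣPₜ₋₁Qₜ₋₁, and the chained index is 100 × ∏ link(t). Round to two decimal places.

Link Jan 2018→Feb 2018:
ΣP(Feb 2018)Q(Jan 2018) = 0.27×93 + 1.44×267 + 2.95×148 + 1.74×153 = 25.11 + 384.48 + 436.6 + 266.22 = 1112.41
ΣP(Jan 2018)Q(Jan 2018) = 0.22×93 + 1.72×267 + 2.53×148 + 2.03×153 = 20.46 + 459.24 + 374.44 + 310.59 = 1164.73
link = 1112.41/1164.73 = 0.955080
Link Feb 2018→Mar 2018:
ΣP(Mar 2018)Q(Feb 2018) = 0.27×102 + 1.17×261 + 2.81×185 + 2.01×133 = 27.54 + 305.37 + 519.85 + 267.33 = 1120.09
ΣP(Feb 2018)Q(Feb 2018) = 0.27×102 + 1.44×261 + 2.95×185 + 1.74×133 = 27.54 + 375.84 + 545.75 + 231.42 = 1180.55
link = 1120.09/1180.55 = 0.948787
Link Mar 2018→Apr 2018:
ΣP(Apr 2018)Q(Mar 2018) = 0.27×99 + 1.10×234 + 2.97×186 + 2.42×147 = 26.73 + 257.4 + 552.42 + 355.74 = 1192.29
ΣP(Mar 2018)Q(Mar 2018) = 0.27×99 + 1.17×234 + 2.81×186 + 2.01×147 = 26.73 + 273.78 + 522.66 + 295.47 = 1118.64
link = 1192.29/1118.64 = 1.065839
Chained index = 100 × 0.955080 × 0.948787 × 1.065839 = 96.5828

96.58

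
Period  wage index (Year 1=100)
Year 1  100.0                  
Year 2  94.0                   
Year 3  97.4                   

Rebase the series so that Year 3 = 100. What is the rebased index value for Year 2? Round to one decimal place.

Rebased(Year 2) = 94.0 / 97.4 × 100 = 96.5092

96.5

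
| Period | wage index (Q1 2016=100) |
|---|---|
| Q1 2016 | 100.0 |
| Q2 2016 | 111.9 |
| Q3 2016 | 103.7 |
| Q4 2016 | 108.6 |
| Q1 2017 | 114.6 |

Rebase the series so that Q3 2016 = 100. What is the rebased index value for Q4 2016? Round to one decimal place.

104.7

Rebased(Q4 2016) = 108.6 / 103.7 × 100 = 104.7252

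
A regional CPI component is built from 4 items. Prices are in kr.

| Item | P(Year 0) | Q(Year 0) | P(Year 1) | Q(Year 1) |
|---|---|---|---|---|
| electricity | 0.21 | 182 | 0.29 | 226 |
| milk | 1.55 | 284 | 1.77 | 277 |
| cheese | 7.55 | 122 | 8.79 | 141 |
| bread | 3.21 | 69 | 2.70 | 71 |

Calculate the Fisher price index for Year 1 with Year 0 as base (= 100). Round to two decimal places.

Laspeyres component (base-period weights):
ΣP(Year 1)Q(Year 0) = 0.29×182 + 1.77×284 + 8.79×122 + 2.70×69 = 52.78 + 502.68 + 1072.38 + 186.3 = 1814.14
ΣP(Year 0)Q(Year 0) = 0.21×182 + 1.55×284 + 7.55×122 + 3.21×69 = 38.22 + 440.2 + 921.1 + 221.49 = 1621.01
L = 1814.14 / 1621.01 × 100 = 111.9142
Paasche component (current-period weights):
ΣP(Year 1)Q(Year 1) = 0.29×226 + 1.77×277 + 8.79×141 + 2.70×71 = 65.54 + 490.29 + 1239.39 + 191.7 = 1986.92
ΣP(Year 0)Q(Year 1) = 0.21×226 + 1.55×277 + 7.55×141 + 3.21×71 = 47.46 + 429.35 + 1064.55 + 227.91 = 1769.27
P = 1986.92 / 1769.27 × 100 = 112.3017
Fisher = √(L × P) = √(111.9142 × 112.3017) = 112.1078

112.11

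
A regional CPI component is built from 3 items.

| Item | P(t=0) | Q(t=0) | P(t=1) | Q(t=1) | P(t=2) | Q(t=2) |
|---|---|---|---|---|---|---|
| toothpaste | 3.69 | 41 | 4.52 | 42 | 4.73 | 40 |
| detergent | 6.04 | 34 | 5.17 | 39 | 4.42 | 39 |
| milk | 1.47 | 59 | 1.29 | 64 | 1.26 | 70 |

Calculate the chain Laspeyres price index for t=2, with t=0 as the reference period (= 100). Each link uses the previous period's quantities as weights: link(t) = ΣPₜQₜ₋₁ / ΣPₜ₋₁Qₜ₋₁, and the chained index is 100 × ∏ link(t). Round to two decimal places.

Link t=0→t=1:
ΣP(t=1)Q(t=0) = 4.52×41 + 5.17×34 + 1.29×59 = 185.32 + 175.78 + 76.11 = 437.21
ΣP(t=0)Q(t=0) = 3.69×41 + 6.04×34 + 1.47×59 = 151.29 + 205.36 + 86.73 = 443.38
link = 437.21/443.38 = 0.986084
Link t=1→t=2:
ΣP(t=2)Q(t=1) = 4.73×42 + 4.42×39 + 1.26×64 = 198.66 + 172.38 + 80.64 = 451.68
ΣP(t=1)Q(t=1) = 4.52×42 + 5.17×39 + 1.29×64 = 189.84 + 201.63 + 82.56 = 474.03
link = 451.68/474.03 = 0.952851
Chained index = 100 × 0.986084 × 0.952851 = 93.9591

93.96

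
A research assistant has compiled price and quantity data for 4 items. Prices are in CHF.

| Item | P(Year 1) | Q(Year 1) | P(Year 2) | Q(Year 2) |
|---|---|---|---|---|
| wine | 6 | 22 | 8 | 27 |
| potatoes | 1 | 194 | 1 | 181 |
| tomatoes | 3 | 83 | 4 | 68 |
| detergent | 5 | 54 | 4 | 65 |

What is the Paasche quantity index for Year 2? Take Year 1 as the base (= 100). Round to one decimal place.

Paasche quantity index uses current-period prices as weights.
ΣP(Year 2)·Q(Year 2) = 8×27 + 1×181 + 4×68 + 4×65 = 216 + 181 + 272 + 260 = 929
ΣP(Year 2)·Q(Year 1) = 8×22 + 1×194 + 4×83 + 4×54 = 176 + 194 + 332 + 216 = 918
Index = 929 / 918 × 100 = 101.1983

101.2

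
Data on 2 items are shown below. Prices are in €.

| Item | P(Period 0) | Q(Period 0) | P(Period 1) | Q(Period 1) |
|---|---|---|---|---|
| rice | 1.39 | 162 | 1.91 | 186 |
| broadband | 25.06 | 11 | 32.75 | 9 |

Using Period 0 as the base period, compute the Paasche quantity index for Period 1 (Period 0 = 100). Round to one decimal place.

Paasche quantity index uses current-period prices as weights.
ΣP(Period 1)·Q(Period 1) = 1.91×186 + 32.75×9 = 355.26 + 294.75 = 650.01
ΣP(Period 1)·Q(Period 0) = 1.91×162 + 32.75×11 = 309.42 + 360.25 = 669.67
Index = 650.01 / 669.67 × 100 = 97.0642

97.1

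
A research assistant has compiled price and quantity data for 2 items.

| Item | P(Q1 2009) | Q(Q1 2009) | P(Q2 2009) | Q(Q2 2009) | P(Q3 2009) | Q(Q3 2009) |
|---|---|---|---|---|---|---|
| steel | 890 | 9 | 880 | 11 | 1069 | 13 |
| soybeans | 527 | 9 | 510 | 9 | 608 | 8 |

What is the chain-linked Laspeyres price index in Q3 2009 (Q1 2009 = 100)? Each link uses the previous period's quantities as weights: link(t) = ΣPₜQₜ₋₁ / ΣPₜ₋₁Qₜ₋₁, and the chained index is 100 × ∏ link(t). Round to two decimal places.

Link Q1 2009→Q2 2009:
ΣP(Q2 2009)Q(Q1 2009) = 880×9 + 510×9 = 7920 + 4590 = 12510
ΣP(Q1 2009)Q(Q1 2009) = 890×9 + 527×9 = 8010 + 4743 = 12753
link = 12510/12753 = 0.980946
Link Q2 2009→Q3 2009:
ΣP(Q3 2009)Q(Q2 2009) = 1069×11 + 608×9 = 11759 + 5472 = 17231
ΣP(Q2 2009)Q(Q2 2009) = 880×11 + 510×9 = 9680 + 4590 = 14270
link = 17231/14270 = 1.207498
Chained index = 100 × 0.980946 × 1.207498 = 118.4490

118.45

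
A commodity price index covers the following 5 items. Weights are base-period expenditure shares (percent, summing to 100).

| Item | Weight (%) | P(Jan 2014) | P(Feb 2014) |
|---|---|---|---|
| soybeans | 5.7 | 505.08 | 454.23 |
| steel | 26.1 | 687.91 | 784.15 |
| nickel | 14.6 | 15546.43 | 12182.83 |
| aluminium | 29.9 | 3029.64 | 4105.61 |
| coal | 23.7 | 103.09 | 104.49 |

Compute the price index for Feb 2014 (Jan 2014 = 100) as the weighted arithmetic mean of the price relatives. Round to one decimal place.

soybeans: 5.7 × (454.23/505.08) = 5.7 × 0.899323 = 5.1261
steel: 26.1 × (784.15/687.91) = 26.1 × 1.139902 = 29.7514
nickel: 14.6 × (12182.83/15546.43) = 14.6 × 0.783642 = 11.4412
aluminium: 29.9 × (4105.61/3029.64) = 29.9 × 1.355148 = 40.5189
coal: 23.7 × (104.49/103.09) = 23.7 × 1.013580 = 24.0219
Index = Σ wᵢ·(p₁ᵢ/p₀ᵢ) = 5.1261 + 29.7514 + 11.4412 + 40.5189 + 24.0219 = 110.8595

110.9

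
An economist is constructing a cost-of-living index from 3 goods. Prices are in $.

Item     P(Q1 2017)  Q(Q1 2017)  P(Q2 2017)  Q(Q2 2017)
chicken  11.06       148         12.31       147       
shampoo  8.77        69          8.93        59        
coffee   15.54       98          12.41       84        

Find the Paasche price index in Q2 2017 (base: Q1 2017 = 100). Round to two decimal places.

Paasche price index uses current-period quantities as weights.
ΣP(Q2 2017)·Q(Q2 2017) = 12.31×147 + 8.93×59 + 12.41×84 = 1809.57 + 526.87 + 1042.44 = 3378.88
ΣP(Q1 2017)·Q(Q2 2017) = 11.06×147 + 8.77×59 + 15.54×84 = 1625.82 + 517.43 + 1305.36 = 3448.61
Index = 3378.88 / 3448.61 × 100 = 97.9780

97.98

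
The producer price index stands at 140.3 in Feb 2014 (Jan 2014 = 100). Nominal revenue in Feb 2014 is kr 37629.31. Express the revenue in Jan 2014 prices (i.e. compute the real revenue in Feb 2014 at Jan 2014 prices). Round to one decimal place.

Real = Nominal ÷ (Index/100) = 37629.31 ÷ (140.3/100)
     = 37629.31 ÷ 1.403 = 26820.6058

26820.6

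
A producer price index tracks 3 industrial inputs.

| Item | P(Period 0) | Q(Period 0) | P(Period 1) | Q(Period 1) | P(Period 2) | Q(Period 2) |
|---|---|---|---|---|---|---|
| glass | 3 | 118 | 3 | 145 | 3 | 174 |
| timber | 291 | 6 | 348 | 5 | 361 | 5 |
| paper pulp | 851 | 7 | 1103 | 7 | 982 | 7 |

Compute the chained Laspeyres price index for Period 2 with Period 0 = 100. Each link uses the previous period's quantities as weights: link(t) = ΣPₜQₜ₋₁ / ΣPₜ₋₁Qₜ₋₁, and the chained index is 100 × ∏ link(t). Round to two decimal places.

116.17

Link Period 0→Period 1:
ΣP(Period 1)Q(Period 0) = 3×118 + 348×6 + 1103×7 = 354 + 2088 + 7721 = 10163
ΣP(Period 0)Q(Period 0) = 3×118 + 291×6 + 851×7 = 354 + 1746 + 5957 = 8057
link = 10163/8057 = 1.261388
Link Period 1→Period 2:
ΣP(Period 2)Q(Period 1) = 3×145 + 361×5 + 982×7 = 435 + 1805 + 6874 = 9114
ΣP(Period 1)Q(Period 1) = 3×145 + 348×5 + 1103×7 = 435 + 1740 + 7721 = 9896
link = 9114/9896 = 0.920978
Chained index = 100 × 1.261388 × 0.920978 = 116.1710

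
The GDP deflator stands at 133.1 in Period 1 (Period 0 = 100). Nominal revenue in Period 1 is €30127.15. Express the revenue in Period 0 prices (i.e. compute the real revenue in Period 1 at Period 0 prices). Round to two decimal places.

22634.97

Real = Nominal ÷ (Index/100) = 30127.15 ÷ (133.1/100)
     = 30127.15 ÷ 1.331 = 22634.9737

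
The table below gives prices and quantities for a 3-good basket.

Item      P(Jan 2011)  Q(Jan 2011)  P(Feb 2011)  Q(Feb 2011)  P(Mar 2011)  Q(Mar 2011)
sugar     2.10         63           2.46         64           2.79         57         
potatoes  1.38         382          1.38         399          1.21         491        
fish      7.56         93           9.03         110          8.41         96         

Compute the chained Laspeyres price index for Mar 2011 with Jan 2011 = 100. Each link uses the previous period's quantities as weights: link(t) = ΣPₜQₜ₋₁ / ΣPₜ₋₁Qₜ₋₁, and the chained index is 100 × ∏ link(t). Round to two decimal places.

Link Jan 2011→Feb 2011:
ΣP(Feb 2011)Q(Jan 2011) = 2.46×63 + 1.38×382 + 9.03×93 = 154.98 + 527.16 + 839.79 = 1521.93
ΣP(Jan 2011)Q(Jan 2011) = 2.10×63 + 1.38×382 + 7.56×93 = 132.3 + 527.16 + 703.08 = 1362.54
link = 1521.93/1362.54 = 1.116980
Link Feb 2011→Mar 2011:
ΣP(Mar 2011)Q(Feb 2011) = 2.79×64 + 1.21×399 + 8.41×110 = 178.56 + 482.79 + 925.1 = 1586.45
ΣP(Feb 2011)Q(Feb 2011) = 2.46×64 + 1.38×399 + 9.03×110 = 157.44 + 550.62 + 993.3 = 1701.36
link = 1586.45/1701.36 = 0.932460
Chained index = 100 × 1.116980 × 0.932460 = 104.1539

104.15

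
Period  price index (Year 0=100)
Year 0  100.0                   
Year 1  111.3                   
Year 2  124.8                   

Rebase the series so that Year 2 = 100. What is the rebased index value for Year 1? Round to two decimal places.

Rebased(Year 1) = 111.3 / 124.8 × 100 = 89.1827

89.18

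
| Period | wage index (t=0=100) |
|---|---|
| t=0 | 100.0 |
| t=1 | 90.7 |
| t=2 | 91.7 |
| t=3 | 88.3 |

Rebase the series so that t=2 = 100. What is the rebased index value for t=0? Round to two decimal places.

Rebased(t=0) = 100.0 / 91.7 × 100 = 109.0513

109.05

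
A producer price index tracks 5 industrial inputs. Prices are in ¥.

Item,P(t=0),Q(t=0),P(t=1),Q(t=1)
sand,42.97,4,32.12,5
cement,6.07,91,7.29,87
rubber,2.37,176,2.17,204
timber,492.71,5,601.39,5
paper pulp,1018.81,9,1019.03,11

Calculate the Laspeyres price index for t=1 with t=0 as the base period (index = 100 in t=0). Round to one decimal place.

Laspeyres price index uses base-period quantities as weights.
ΣP(t=1)·Q(t=0) = 32.12×4 + 7.29×91 + 2.17×176 + 601.39×5 + 1019.03×9 = 128.48 + 663.39 + 381.92 + 3006.95 + 9171.27 = 13352.01
ΣP(t=0)·Q(t=0) = 42.97×4 + 6.07×91 + 2.37×176 + 492.71×5 + 1018.81×9 = 171.88 + 552.37 + 417.12 + 2463.55 + 9169.29 = 12774.21
Index = 13352.01 / 12774.21 × 100 = 104.5232

104.5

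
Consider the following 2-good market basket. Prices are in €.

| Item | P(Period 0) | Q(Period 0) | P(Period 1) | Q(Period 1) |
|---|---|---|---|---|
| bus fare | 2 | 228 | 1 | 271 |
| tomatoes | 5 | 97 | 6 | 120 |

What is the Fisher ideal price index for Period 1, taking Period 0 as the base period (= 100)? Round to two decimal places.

Laspeyres component (base-period weights):
ΣP(Period 1)Q(Period 0) = 1×228 + 6×97 = 228 + 582 = 810
ΣP(Period 0)Q(Period 0) = 2×228 + 5×97 = 456 + 485 = 941
L = 810 / 941 × 100 = 86.0786
Paasche component (current-period weights):
ΣP(Period 1)Q(Period 1) = 1×271 + 6×120 = 271 + 720 = 991
ΣP(Period 0)Q(Period 1) = 2×271 + 5×120 = 542 + 600 = 1142
P = 991 / 1142 × 100 = 86.7776
Fisher = √(L × P) = √(86.0786 × 86.7776) = 86.4274

86.43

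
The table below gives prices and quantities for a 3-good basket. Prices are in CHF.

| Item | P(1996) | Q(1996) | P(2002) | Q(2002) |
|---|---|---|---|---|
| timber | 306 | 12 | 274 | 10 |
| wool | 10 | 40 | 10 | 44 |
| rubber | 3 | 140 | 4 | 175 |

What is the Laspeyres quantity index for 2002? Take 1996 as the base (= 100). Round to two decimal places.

89.60

Laspeyres quantity index uses base-period prices as weights.
ΣP(1996)·Q(2002) = 306×10 + 10×44 + 3×175 = 3060 + 440 + 525 = 4025
ΣP(1996)·Q(1996) = 306×12 + 10×40 + 3×140 = 3672 + 400 + 420 = 4492
Index = 4025 / 4492 × 100 = 89.6037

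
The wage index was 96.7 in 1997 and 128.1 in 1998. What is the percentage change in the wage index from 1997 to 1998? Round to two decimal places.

Change = (128.1 − 96.7) / 96.7 × 100
       = 31.4 / 96.7 × 100 = 32.4716%

32.47%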